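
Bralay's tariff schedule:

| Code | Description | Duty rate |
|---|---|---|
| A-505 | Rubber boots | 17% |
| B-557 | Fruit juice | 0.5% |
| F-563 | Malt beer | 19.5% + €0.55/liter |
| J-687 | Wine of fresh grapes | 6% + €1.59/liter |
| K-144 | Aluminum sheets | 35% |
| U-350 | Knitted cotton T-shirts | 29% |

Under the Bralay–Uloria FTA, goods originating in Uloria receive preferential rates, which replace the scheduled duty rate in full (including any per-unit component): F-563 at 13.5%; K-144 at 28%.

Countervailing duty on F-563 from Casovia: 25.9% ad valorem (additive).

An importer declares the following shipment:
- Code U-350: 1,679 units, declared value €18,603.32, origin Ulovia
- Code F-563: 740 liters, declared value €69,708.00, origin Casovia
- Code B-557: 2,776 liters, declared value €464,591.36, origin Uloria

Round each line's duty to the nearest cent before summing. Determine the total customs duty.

€39,772.35

Line 1 (U-350, Ulovia, 1,679 units, €18,603.32):
Base rate for U-350 is 29%.
Duty = €18,603.32 × 29% = €5,394.96.
Line 2 (F-563, Casovia, 740 liters, €69,708.00):
Base rate for F-563 is 19.5% + €0.55/liter.
F-563 has an FTA preferential rate, but origin Casovia is not Uloria; base rate stands.
Additional duty on F-563 from Casovia: +25.9%. Applied ad valorem rate: 19.5% + 25.9% = 45.4%.
Duty = €69,708.00 × 45.4% + 740 × €0.55 = €32,054.43.
Line 3 (B-557, Uloria, 2,776 liters, €464,591.36):
Base rate for B-557 is 0.5%.
Origin Uloria is the FTA partner but B-557 is not on the preference list; base rate stands.
Duty = €464,591.36 × 0.5% = €2,322.96.
Total = €5,394.96 + €32,054.43 + €2,322.96 = €39,772.35.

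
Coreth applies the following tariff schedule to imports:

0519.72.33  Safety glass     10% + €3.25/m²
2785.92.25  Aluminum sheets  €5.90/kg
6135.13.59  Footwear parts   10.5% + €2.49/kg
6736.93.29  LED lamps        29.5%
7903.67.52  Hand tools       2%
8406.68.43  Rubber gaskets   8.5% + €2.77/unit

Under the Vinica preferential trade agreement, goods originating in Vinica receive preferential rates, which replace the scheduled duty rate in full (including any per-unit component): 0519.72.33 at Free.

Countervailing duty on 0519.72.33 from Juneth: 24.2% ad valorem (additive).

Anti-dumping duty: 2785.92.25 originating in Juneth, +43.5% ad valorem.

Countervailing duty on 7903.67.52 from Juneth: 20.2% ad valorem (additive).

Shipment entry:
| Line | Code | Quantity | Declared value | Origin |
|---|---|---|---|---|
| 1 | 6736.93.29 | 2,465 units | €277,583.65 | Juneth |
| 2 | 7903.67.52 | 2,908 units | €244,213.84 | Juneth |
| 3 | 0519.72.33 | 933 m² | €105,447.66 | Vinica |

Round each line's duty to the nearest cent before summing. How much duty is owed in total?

€136,102.65

Line 1 (6736.93.29, Juneth, 2,465 units, €277,583.65):
Base rate for 6736.93.29 is 29.5%.
Duty = €277,583.65 × 29.5% = €81,887.18.
Line 2 (7903.67.52, Juneth, 2,908 units, €244,213.84):
Base rate for 7903.67.52 is 2%.
Additional duty on 7903.67.52 from Juneth: +20.2%. Applied ad valorem rate: 2% + 20.2% = 22.2%.
Duty = €244,213.84 × 22.2% = €54,215.47.
Line 3 (0519.72.33, Vinica, 933 m², €105,447.66):
Base rate for 0519.72.33 is 10% + €3.25/m².
Origin Vinica qualifies under the Coreth–Vinica agreement and 0519.72.33 is covered: preferential rate Free applies instead.
The additional-duty order on 0519.72.33 targets Juneth, not Vinica; it does not apply.
Duty = €105,447.66 × 0% = €0.00.
Total = €81,887.18 + €54,215.47 + €0.00 = €136,102.65.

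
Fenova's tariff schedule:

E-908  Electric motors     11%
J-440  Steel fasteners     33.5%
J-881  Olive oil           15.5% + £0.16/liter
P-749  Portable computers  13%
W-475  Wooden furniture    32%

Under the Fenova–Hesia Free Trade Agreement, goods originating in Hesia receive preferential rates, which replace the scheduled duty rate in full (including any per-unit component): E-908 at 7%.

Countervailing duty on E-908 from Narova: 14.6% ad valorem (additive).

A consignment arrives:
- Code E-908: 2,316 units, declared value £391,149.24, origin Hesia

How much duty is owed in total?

Line 1 (E-908, Hesia, 2,316 units, £391,149.24):
Base rate for E-908 is 11%.
Origin Hesia qualifies under the Fenova–Hesia agreement and E-908 is covered: preferential rate 7% applies instead.
The additional-duty order on E-908 targets Narova, not Hesia; it does not apply.
Duty = £391,149.24 × 7% = £27,380.45.

£27,380.45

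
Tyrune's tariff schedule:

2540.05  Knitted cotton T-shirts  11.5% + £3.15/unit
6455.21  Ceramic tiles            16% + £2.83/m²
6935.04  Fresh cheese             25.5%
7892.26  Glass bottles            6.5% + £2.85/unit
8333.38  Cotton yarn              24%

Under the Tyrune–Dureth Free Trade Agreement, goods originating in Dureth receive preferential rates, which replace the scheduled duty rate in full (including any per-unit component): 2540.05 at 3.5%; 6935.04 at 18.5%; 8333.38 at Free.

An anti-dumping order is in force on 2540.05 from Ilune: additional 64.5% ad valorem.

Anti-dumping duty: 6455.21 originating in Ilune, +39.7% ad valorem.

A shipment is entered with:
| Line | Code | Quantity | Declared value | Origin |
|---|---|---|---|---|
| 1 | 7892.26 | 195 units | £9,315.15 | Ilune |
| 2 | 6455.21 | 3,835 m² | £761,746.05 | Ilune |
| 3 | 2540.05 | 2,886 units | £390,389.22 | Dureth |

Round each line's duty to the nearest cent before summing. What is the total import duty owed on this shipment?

Line 1 (7892.26, Ilune, 195 units, £9,315.15):
Base rate for 7892.26 is 6.5% + £2.85/unit.
Duty = £9,315.15 × 6.5% + 195 × £2.85 = £1,161.23.
Line 2 (6455.21, Ilune, 3,835 m², £761,746.05):
Base rate for 6455.21 is 16% + £2.83/m².
Additional duty on 6455.21 from Ilune: +39.7%. Applied ad valorem rate: 16% + 39.7% = 55.7%.
Duty = £761,746.05 × 55.7% + 3,835 × £2.83 = £435,145.60.
Line 3 (2540.05, Dureth, 2,886 units, £390,389.22):
Base rate for 2540.05 is 11.5% + £3.15/unit.
Origin Dureth qualifies under the Tyrune–Dureth agreement and 2540.05 is covered: preferential rate 3.5% applies instead.
The additional-duty order on 2540.05 targets Ilune, not Dureth; it does not apply.
Duty = £390,389.22 × 3.5% = £13,663.62.
Total = £1,161.23 + £435,145.60 + £13,663.62 = £449,970.45.

£449,970.45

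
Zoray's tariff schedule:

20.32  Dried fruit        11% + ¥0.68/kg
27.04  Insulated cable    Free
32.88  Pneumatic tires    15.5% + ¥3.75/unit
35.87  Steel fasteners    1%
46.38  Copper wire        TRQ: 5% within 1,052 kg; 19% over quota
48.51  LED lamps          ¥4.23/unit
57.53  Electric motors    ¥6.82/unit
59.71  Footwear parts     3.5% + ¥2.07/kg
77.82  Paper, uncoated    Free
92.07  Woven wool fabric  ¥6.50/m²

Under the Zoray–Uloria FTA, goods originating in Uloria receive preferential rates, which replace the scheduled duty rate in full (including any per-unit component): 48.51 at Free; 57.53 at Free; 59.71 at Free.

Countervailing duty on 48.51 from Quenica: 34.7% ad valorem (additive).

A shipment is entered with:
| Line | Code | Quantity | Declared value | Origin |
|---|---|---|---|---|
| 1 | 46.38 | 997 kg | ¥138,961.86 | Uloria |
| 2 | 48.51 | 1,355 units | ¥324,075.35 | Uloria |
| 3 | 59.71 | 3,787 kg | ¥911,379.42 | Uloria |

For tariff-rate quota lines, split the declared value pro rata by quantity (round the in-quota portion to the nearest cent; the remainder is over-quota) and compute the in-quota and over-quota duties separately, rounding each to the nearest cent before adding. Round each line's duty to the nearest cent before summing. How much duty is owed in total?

¥6,948.09

Line 1 (46.38, Uloria, 997 kg, ¥138,961.86):
Code 46.38 is under a tariff-rate quota (threshold 1,052 kg). Quantity 997 kg is within the quota, so the in-quota rate 5% applies to the full value.
Duty = ¥138,961.86 × 5% = ¥6,948.09.
Line 2 (48.51, Uloria, 1,355 units, ¥324,075.35):
Base rate for 48.51 is ¥4.23/unit.
Origin Uloria qualifies under the Zoray–Uloria agreement and 48.51 is covered: preferential rate Free applies instead.
The additional-duty order on 48.51 targets Quenica, not Uloria; it does not apply.
Duty = ¥324,075.35 × 0% = ¥0.00.
Line 3 (59.71, Uloria, 3,787 kg, ¥911,379.42):
Base rate for 59.71 is 3.5% + ¥2.07/kg.
Origin Uloria qualifies under the Zoray–Uloria agreement and 59.71 is covered: preferential rate Free applies instead.
Duty = ¥911,379.42 × 0% = ¥0.00.
Total = ¥6,948.09 + ¥0.00 + ¥0.00 = ¥6,948.09.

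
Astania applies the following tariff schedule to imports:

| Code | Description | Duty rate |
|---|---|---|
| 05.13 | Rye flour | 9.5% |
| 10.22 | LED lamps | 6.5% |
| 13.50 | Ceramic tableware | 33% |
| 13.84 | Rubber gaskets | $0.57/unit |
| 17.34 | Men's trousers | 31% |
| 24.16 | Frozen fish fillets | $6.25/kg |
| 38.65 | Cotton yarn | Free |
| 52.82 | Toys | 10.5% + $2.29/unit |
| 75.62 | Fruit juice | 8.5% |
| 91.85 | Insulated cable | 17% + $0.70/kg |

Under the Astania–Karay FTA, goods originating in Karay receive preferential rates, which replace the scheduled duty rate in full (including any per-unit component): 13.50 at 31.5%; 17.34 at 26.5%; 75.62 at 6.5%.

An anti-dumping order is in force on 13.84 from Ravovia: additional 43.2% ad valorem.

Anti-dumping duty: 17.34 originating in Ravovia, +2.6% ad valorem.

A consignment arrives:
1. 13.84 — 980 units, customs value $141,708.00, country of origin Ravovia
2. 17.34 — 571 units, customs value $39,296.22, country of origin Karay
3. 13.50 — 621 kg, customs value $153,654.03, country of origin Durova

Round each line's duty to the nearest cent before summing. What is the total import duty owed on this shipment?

Line 1 (13.84, Ravovia, 980 units, $141,708.00):
Base rate for 13.84 is $0.57/unit.
Additional duty on 13.84 from Ravovia: +43.2% ad valorem. Applied ad valorem rate = 43.2%.
Duty = $141,708.00 × 43.2% + 980 × $0.57 = $61,776.46.
Line 2 (17.34, Karay, 571 units, $39,296.22):
Base rate for 17.34 is 31%.
Origin Karay qualifies under the Astania–Karay agreement and 17.34 is covered: preferential rate 26.5% applies instead.
The additional-duty order on 17.34 targets Ravovia, not Karay; it does not apply.
Duty = $39,296.22 × 26.5% = $10,413.50.
Line 3 (13.50, Durova, 621 kg, $153,654.03):
Base rate for 13.50 is 33%.
13.50 has an FTA preferential rate, but origin Durova is not Karay; base rate stands.
Duty = $153,654.03 × 33% = $50,705.83.
Total = $61,776.46 + $10,413.50 + $50,705.83 = $122,895.79.

$122,895.79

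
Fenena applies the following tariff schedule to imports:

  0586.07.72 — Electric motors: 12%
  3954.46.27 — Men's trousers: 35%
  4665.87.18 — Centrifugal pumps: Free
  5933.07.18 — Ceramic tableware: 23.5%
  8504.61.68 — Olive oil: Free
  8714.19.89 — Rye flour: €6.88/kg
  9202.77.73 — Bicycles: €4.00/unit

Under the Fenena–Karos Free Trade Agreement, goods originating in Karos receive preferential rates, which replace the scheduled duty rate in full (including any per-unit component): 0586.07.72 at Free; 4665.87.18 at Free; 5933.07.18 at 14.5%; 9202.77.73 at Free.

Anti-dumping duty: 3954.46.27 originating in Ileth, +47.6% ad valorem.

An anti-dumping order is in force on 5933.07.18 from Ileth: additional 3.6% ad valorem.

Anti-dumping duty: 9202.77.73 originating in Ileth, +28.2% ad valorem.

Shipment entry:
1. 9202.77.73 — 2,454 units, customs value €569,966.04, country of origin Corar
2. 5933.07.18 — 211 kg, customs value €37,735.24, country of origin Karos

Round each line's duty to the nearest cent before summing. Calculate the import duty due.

€15,287.61

Line 1 (9202.77.73, Corar, 2,454 units, €569,966.04):
Base rate for 9202.77.73 is €4.00/unit.
9202.77.73 has an FTA preferential rate, but origin Corar is not Karos; base rate stands.
The additional-duty order on 9202.77.73 targets Ileth, not Corar; it does not apply.
Duty = 2,454 × €4.00 = €9,816.00.
Line 2 (5933.07.18, Karos, 211 kg, €37,735.24):
Base rate for 5933.07.18 is 23.5%.
Origin Karos qualifies under the Fenena–Karos agreement and 5933.07.18 is covered: preferential rate 14.5% applies instead.
The additional-duty order on 5933.07.18 targets Ileth, not Karos; it does not apply.
Duty = €37,735.24 × 14.5% = €5,471.61.
Total = €9,816.00 + €5,471.61 = €15,287.61.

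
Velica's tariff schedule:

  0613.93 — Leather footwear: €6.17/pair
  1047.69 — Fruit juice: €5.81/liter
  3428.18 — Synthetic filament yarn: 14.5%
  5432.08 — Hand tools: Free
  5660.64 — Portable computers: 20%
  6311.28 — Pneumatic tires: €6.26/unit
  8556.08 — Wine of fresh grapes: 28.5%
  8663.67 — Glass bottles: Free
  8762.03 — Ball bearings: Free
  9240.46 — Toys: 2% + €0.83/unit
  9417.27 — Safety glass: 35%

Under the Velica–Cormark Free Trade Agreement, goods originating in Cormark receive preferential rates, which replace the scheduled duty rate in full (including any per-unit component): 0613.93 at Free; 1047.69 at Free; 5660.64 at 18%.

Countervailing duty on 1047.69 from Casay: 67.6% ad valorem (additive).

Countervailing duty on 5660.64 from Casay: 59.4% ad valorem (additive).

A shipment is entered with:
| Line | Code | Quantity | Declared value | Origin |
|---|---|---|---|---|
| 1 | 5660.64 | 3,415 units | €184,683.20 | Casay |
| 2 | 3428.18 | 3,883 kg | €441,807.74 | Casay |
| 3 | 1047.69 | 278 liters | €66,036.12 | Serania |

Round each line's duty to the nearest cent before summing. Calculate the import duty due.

€212,315.76

Line 1 (5660.64, Casay, 3,415 units, €184,683.20):
Base rate for 5660.64 is 20%.
5660.64 has an FTA preferential rate, but origin Casay is not Cormark; base rate stands.
Additional duty on 5660.64 from Casay: +59.4%. Applied ad valorem rate: 20% + 59.4% = 79.4%.
Duty = €184,683.20 × 79.4% = €146,638.46.
Line 2 (3428.18, Casay, 3,883 kg, €441,807.74):
Base rate for 3428.18 is 14.5%.
Duty = €441,807.74 × 14.5% = €64,062.12.
Line 3 (1047.69, Serania, 278 liters, €66,036.12):
Base rate for 1047.69 is €5.81/liter.
1047.69 has an FTA preferential rate, but origin Serania is not Cormark; base rate stands.
The additional-duty order on 1047.69 targets Casay, not Serania; it does not apply.
Duty = 278 × €5.81 = €1,615.18.
Total = €146,638.46 + €64,062.12 + €1,615.18 = €212,315.76.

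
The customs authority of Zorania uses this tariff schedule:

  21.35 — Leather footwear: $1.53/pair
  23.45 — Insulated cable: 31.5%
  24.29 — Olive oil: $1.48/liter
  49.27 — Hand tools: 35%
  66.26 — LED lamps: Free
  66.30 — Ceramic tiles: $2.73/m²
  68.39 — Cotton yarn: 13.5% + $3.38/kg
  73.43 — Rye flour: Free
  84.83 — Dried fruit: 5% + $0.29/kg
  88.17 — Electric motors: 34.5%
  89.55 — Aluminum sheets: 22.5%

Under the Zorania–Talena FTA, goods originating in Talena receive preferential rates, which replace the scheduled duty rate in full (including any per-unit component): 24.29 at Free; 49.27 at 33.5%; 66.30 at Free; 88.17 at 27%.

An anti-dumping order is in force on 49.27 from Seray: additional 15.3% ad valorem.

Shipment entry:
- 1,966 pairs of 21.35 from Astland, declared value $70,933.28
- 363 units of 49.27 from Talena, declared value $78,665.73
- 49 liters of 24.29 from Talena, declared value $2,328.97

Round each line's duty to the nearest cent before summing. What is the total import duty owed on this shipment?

$29,361.00

Line 1 (21.35, Astland, 1,966 pairs, $70,933.28):
Base rate for 21.35 is $1.53/pair.
Duty = 1,966 × $1.53 = $3,007.98.
Line 2 (49.27, Talena, 363 units, $78,665.73):
Base rate for 49.27 is 35%.
Origin Talena qualifies under the Zorania–Talena agreement and 49.27 is covered: preferential rate 33.5% applies instead.
The additional-duty order on 49.27 targets Seray, not Talena; it does not apply.
Duty = $78,665.73 × 33.5% = $26,353.02.
Line 3 (24.29, Talena, 49 liters, $2,328.97):
Base rate for 24.29 is $1.48/liter.
Origin Talena qualifies under the Zorania–Talena agreement and 24.29 is covered: preferential rate Free applies instead.
Duty = $2,328.97 × 0% = $0.00.
Total = $3,007.98 + $26,353.02 + $0.00 = $29,361.00.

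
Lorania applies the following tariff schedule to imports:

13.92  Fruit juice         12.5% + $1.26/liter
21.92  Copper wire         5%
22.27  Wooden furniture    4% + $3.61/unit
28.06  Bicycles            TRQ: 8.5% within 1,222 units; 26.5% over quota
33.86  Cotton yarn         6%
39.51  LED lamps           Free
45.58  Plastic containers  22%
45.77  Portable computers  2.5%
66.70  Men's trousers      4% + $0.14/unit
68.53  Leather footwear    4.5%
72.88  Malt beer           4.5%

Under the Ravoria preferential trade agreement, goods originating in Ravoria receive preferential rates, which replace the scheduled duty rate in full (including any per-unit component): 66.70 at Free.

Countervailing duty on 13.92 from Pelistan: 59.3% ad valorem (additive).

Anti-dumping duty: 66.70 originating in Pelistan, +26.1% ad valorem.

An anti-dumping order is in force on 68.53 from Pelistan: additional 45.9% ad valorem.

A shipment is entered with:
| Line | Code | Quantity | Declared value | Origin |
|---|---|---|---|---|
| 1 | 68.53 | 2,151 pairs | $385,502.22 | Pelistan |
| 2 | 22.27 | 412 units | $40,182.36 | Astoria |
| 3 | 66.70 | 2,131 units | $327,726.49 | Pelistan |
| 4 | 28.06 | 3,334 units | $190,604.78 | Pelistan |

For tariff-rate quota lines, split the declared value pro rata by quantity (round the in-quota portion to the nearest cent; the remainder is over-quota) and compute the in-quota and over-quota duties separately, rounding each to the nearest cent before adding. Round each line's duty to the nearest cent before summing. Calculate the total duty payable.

Line 1 (68.53, Pelistan, 2,151 pairs, $385,502.22):
Base rate for 68.53 is 4.5%.
Additional duty on 68.53 from Pelistan: +45.9%. Applied ad valorem rate: 4.5% + 45.9% = 50.4%.
Duty = $385,502.22 × 50.4% = $194,293.12.
Line 2 (22.27, Astoria, 412 units, $40,182.36):
Base rate for 22.27 is 4% + $3.61/unit.
Duty = $40,182.36 × 4% + 412 × $3.61 = $3,094.61.
Line 3 (66.70, Pelistan, 2,131 units, $327,726.49):
Base rate for 66.70 is 4% + $0.14/unit.
66.70 has an FTA preferential rate, but origin Pelistan is not Ravoria; base rate stands.
Additional duty on 66.70 from Pelistan: +26.1%. Applied ad valorem rate: 4% + 26.1% = 30.1%.
Duty = $327,726.49 × 30.1% + 2,131 × $0.14 = $98,944.01.
Line 4 (28.06, Pelistan, 3,334 units, $190,604.78):
Code 28.06 is under a tariff-rate quota (threshold 1,222 units). In-quota: 1,222 units at 8.5%; over-quota: 2,112 units at 26.5%.
Pro-rata value split: in-quota = $190,604.78 × 1,222/3,334 = $69,861.74; over-quota = $190,604.78 − $69,861.74 = $120,743.04.
In-quota duty = $69,861.74 × 8.5% = $5,938.25. Over-quota duty = $120,743.04 × 26.5% = $31,996.91.
Line duty = $5,938.25 + $31,996.91 = $37,935.16.
Total = $194,293.12 + $3,094.61 + $98,944.01 + $37,935.16 = $334,266.90.

$334,266.90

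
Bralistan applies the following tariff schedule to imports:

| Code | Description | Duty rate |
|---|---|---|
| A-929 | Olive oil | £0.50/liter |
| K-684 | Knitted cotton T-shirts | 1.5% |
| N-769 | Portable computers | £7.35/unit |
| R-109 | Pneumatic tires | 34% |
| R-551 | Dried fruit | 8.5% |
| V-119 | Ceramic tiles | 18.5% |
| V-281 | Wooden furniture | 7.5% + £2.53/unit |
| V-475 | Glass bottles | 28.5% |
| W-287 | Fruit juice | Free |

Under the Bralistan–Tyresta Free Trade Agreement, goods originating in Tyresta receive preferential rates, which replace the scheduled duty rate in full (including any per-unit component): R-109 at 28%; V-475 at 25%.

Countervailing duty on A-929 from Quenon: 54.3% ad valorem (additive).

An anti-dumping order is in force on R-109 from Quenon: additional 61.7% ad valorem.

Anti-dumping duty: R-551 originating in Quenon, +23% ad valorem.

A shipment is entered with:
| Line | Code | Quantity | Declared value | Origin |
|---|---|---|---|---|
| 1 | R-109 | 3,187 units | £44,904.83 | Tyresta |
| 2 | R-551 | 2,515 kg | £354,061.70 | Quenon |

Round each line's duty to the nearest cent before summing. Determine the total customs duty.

Line 1 (R-109, Tyresta, 3,187 units, £44,904.83):
Base rate for R-109 is 34%.
Origin Tyresta qualifies under the Bralistan–Tyresta agreement and R-109 is covered: preferential rate 28% applies instead.
The additional-duty order on R-109 targets Quenon, not Tyresta; it does not apply.
Duty = £44,904.83 × 28% = £12,573.35.
Line 2 (R-551, Quenon, 2,515 kg, £354,061.70):
Base rate for R-551 is 8.5%.
Additional duty on R-551 from Quenon: +23%. Applied ad valorem rate: 8.5% + 23% = 31.5%.
Duty = £354,061.70 × 31.5% = £111,529.44.
Total = £12,573.35 + £111,529.44 = £124,102.79.

£124,102.79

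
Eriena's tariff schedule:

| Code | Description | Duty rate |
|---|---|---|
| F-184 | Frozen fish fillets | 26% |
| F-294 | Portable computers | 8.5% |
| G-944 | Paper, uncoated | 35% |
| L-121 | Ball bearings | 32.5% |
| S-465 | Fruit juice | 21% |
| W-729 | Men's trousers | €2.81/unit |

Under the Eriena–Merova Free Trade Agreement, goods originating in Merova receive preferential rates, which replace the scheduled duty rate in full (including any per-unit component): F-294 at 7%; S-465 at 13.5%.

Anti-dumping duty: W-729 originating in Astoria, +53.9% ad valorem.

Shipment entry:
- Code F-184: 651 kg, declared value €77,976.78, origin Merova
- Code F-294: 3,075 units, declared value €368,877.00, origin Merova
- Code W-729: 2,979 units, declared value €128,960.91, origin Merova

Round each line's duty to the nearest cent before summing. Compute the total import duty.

€54,466.34

Line 1 (F-184, Merova, 651 kg, €77,976.78):
Base rate for F-184 is 26%.
Origin Merova is the FTA partner but F-184 is not on the preference list; base rate stands.
Duty = €77,976.78 × 26% = €20,273.96.
Line 2 (F-294, Merova, 3,075 units, €368,877.00):
Base rate for F-294 is 8.5%.
Origin Merova qualifies under the Eriena–Merova agreement and F-294 is covered: preferential rate 7% applies instead.
Duty = €368,877.00 × 7% = €25,821.39.
Line 3 (W-729, Merova, 2,979 units, €128,960.91):
Base rate for W-729 is €2.81/unit.
Origin Merova is the FTA partner but W-729 is not on the preference list; base rate stands.
The additional-duty order on W-729 targets Astoria, not Merova; it does not apply.
Duty = 2,979 × €2.81 = €8,370.99.
Total = €20,273.96 + €25,821.39 + €8,370.99 = €54,466.34.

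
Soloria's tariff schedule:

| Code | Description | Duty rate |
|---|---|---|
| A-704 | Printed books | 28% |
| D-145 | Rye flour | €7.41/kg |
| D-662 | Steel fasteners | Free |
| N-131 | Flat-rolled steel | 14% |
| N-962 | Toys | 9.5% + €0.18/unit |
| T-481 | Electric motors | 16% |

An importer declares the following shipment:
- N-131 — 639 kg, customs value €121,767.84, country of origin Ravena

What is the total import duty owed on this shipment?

Line 1 (N-131, Ravena, 639 kg, €121,767.84):
Base rate for N-131 is 14%.
Duty = €121,767.84 × 14% = €17,047.50.

€17,047.50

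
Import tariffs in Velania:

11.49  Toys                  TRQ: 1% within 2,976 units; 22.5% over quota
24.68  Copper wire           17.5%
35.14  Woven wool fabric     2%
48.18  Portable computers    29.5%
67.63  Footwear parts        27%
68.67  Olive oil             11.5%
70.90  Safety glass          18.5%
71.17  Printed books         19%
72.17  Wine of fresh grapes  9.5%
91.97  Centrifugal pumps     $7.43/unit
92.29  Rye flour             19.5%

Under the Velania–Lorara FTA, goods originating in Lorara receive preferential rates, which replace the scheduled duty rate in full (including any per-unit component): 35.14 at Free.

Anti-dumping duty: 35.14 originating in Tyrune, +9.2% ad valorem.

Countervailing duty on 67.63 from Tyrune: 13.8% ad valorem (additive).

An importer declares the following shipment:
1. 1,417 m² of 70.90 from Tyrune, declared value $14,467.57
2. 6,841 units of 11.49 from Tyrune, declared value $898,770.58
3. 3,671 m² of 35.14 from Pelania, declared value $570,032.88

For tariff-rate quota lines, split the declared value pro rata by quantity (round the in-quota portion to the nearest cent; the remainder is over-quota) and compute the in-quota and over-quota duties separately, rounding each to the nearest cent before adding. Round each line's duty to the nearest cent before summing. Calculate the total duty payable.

$132,238.36

Line 1 (70.90, Tyrune, 1,417 m², $14,467.57):
Base rate for 70.90 is 18.5%.
Duty = $14,467.57 × 18.5% = $2,676.50.
Line 2 (11.49, Tyrune, 6,841 units, $898,770.58):
Code 11.49 is under a tariff-rate quota (threshold 2,976 units). In-quota: 2,976 units at 1%; over-quota: 3,865 units at 22.5%.
Pro-rata value split: in-quota = $898,770.58 × 2,976/6,841 = $390,986.88; over-quota = $898,770.58 − $390,986.88 = $507,783.70.
In-quota duty = $390,986.88 × 1% = $3,909.87. Over-quota duty = $507,783.70 × 22.5% = $114,251.33.
Line duty = $3,909.87 + $114,251.33 = $118,161.20.
Line 3 (35.14, Pelania, 3,671 m², $570,032.88):
Base rate for 35.14 is 2%.
35.14 has an FTA preferential rate, but origin Pelania is not Lorara; base rate stands.
The additional-duty order on 35.14 targets Tyrune, not Pelania; it does not apply.
Duty = $570,032.88 × 2% = $11,400.66.
Total = $2,676.50 + $118,161.20 + $11,400.66 = $132,238.36.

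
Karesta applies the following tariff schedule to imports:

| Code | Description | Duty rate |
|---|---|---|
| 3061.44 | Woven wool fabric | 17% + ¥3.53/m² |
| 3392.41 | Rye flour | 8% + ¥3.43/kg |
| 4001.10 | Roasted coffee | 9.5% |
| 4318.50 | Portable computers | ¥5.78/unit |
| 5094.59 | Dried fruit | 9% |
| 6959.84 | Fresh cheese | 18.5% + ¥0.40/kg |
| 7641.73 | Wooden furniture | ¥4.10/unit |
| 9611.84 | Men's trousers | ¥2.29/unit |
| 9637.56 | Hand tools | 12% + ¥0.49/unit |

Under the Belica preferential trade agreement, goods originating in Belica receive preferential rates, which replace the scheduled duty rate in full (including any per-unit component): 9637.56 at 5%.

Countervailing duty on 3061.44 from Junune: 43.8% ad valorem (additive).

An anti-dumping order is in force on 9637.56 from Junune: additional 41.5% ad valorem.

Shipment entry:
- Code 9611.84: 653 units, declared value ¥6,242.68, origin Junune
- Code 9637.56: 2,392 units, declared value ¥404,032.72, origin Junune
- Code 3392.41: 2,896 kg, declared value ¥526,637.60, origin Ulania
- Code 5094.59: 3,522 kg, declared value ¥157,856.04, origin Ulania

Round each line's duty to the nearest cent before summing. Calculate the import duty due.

Line 1 (9611.84, Junune, 653 units, ¥6,242.68):
Base rate for 9611.84 is ¥2.29/unit.
Duty = 653 × ¥2.29 = ¥1,495.37.
Line 2 (9637.56, Junune, 2,392 units, ¥404,032.72):
Base rate for 9637.56 is 12% + ¥0.49/unit.
9637.56 has an FTA preferential rate, but origin Junune is not Belica; base rate stands.
Additional duty on 9637.56 from Junune: +41.5%. Applied ad valorem rate: 12% + 41.5% = 53.5%.
Duty = ¥404,032.72 × 53.5% + 2,392 × ¥0.49 = ¥217,329.59.
Line 3 (3392.41, Ulania, 2,896 kg, ¥526,637.60):
Base rate for 3392.41 is 8% + ¥3.43/kg.
Duty = ¥526,637.60 × 8% + 2,896 × ¥3.43 = ¥52,064.29.
Line 4 (5094.59, Ulania, 3,522 kg, ¥157,856.04):
Base rate for 5094.59 is 9%.
Duty = ¥157,856.04 × 9% = ¥14,207.04.
Total = ¥1,495.37 + ¥217,329.59 + ¥52,064.29 + ¥14,207.04 = ¥285,096.29.

¥285,096.29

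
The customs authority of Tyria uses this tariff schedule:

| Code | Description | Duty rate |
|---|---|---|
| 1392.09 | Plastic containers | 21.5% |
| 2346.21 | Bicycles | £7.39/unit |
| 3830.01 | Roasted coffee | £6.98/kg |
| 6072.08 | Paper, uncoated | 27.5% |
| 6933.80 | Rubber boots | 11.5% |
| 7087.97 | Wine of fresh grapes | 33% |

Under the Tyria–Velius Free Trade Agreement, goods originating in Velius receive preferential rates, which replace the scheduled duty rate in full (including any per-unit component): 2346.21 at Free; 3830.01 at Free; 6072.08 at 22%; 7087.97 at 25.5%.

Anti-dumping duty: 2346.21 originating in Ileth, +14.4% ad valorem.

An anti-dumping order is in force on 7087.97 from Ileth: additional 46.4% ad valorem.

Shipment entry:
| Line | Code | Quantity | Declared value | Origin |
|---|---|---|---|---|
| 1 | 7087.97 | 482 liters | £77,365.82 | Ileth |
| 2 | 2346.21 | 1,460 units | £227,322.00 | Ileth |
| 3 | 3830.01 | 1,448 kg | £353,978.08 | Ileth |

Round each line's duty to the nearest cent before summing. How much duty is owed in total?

Line 1 (7087.97, Ileth, 482 liters, £77,365.82):
Base rate for 7087.97 is 33%.
7087.97 has an FTA preferential rate, but origin Ileth is not Velius; base rate stands.
Additional duty on 7087.97 from Ileth: +46.4%. Applied ad valorem rate: 33% + 46.4% = 79.4%.
Duty = £77,365.82 × 79.4% = £61,428.46.
Line 2 (2346.21, Ileth, 1,460 units, £227,322.00):
Base rate for 2346.21 is £7.39/unit.
2346.21 has an FTA preferential rate, but origin Ileth is not Velius; base rate stands.
Additional duty on 2346.21 from Ileth: +14.4% ad valorem. Applied ad valorem rate = 14.4%.
Duty = £227,322.00 × 14.4% + 1,460 × £7.39 = £43,523.77.
Line 3 (3830.01, Ileth, 1,448 kg, £353,978.08):
Base rate for 3830.01 is £6.98/kg.
3830.01 has an FTA preferential rate, but origin Ileth is not Velius; base rate stands.
Duty = 1,448 × £6.98 = £10,107.04.
Total = £61,428.46 + £43,523.77 + £10,107.04 = £115,059.27.

£115,059.27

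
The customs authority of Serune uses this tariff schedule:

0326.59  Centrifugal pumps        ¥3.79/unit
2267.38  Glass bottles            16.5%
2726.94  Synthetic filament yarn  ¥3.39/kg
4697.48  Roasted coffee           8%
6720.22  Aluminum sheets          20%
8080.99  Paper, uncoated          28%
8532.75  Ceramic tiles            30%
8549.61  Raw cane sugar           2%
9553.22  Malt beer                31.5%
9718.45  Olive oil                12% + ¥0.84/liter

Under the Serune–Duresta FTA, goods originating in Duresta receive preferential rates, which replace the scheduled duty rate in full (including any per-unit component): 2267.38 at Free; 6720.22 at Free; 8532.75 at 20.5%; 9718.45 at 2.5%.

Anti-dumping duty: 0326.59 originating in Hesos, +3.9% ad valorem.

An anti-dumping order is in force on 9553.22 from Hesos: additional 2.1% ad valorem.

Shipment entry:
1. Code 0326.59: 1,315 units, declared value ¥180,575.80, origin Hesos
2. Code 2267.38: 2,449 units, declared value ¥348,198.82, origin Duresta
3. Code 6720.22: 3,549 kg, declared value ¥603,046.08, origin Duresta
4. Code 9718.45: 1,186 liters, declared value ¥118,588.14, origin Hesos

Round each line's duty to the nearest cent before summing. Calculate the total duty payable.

¥27,253.13

Line 1 (0326.59, Hesos, 1,315 units, ¥180,575.80):
Base rate for 0326.59 is ¥3.79/unit.
Additional duty on 0326.59 from Hesos: +3.9% ad valorem. Applied ad valorem rate = 3.9%.
Duty = ¥180,575.80 × 3.9% + 1,315 × ¥3.79 = ¥12,026.31.
Line 2 (2267.38, Duresta, 2,449 units, ¥348,198.82):
Base rate for 2267.38 is 16.5%.
Origin Duresta qualifies under the Serune–Duresta agreement and 2267.38 is covered: preferential rate Free applies instead.
Duty = ¥348,198.82 × 0% = ¥0.00.
Line 3 (6720.22, Duresta, 3,549 kg, ¥603,046.08):
Base rate for 6720.22 is 20%.
Origin Duresta qualifies under the Serune–Duresta agreement and 6720.22 is covered: preferential rate Free applies instead.
Duty = ¥603,046.08 × 0% = ¥0.00.
Line 4 (9718.45, Hesos, 1,186 liters, ¥118,588.14):
Base rate for 9718.45 is 12% + ¥0.84/liter.
9718.45 has an FTA preferential rate, but origin Hesos is not Duresta; base rate stands.
Duty = ¥118,588.14 × 12% + 1,186 × ¥0.84 = ¥15,226.82.
Total = ¥12,026.31 + ¥0.00 + ¥0.00 + ¥15,226.82 = ¥27,253.13.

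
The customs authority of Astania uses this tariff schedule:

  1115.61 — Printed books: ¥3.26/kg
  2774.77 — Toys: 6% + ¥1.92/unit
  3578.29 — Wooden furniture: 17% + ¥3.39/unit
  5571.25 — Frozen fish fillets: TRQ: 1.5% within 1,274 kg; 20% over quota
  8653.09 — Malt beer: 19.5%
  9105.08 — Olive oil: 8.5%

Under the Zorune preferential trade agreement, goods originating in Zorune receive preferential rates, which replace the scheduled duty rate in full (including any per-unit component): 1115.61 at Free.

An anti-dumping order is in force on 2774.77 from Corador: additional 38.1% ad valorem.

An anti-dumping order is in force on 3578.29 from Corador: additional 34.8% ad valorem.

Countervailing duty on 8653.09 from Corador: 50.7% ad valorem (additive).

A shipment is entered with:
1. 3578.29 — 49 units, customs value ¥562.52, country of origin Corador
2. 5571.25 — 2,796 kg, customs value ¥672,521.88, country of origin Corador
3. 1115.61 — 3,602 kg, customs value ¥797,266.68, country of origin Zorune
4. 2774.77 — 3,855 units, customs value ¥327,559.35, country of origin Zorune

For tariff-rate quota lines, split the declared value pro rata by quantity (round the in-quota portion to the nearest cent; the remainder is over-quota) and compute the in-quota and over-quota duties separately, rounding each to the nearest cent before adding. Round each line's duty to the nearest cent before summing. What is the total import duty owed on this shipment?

Line 1 (3578.29, Corador, 49 units, ¥562.52):
Base rate for 3578.29 is 17% + ¥3.39/unit.
Additional duty on 3578.29 from Corador: +34.8%. Applied ad valorem rate: 17% + 34.8% = 51.8%.
Duty = ¥562.52 × 51.8% + 49 × ¥3.39 = ¥457.50.
Line 2 (5571.25, Corador, 2,796 kg, ¥672,521.88):
Code 5571.25 is under a tariff-rate quota (threshold 1,274 kg). In-quota: 1,274 kg at 1.5%; over-quota: 1,522 kg at 20%.
Pro-rata value split: in-quota = ¥672,521.88 × 1,274/2,796 = ¥306,435.22; over-quota = ¥672,521.88 − ¥306,435.22 = ¥366,086.66.
In-quota duty = ¥306,435.22 × 1.5% = ¥4,596.53. Over-quota duty = ¥366,086.66 × 20% = ¥73,217.33.
Line duty = ¥4,596.53 + ¥73,217.33 = ¥77,813.86.
Line 3 (1115.61, Zorune, 3,602 kg, ¥797,266.68):
Base rate for 1115.61 is ¥3.26/kg.
Origin Zorune qualifies under the Astania–Zorune agreement and 1115.61 is covered: preferential rate Free applies instead.
Duty = ¥797,266.68 × 0% = ¥0.00.
Line 4 (2774.77, Zorune, 3,855 units, ¥327,559.35):
Base rate for 2774.77 is 6% + ¥1.92/unit.
Origin Zorune is the FTA partner but 2774.77 is not on the preference list; base rate stands.
The additional-duty order on 2774.77 targets Corador, not Zorune; it does not apply.
Duty = ¥327,559.35 × 6% + 3,855 × ¥1.92 = ¥27,055.16.
Total = ¥457.50 + ¥77,813.86 + ¥0.00 + ¥27,055.16 = ¥105,326.52.

¥105,326.52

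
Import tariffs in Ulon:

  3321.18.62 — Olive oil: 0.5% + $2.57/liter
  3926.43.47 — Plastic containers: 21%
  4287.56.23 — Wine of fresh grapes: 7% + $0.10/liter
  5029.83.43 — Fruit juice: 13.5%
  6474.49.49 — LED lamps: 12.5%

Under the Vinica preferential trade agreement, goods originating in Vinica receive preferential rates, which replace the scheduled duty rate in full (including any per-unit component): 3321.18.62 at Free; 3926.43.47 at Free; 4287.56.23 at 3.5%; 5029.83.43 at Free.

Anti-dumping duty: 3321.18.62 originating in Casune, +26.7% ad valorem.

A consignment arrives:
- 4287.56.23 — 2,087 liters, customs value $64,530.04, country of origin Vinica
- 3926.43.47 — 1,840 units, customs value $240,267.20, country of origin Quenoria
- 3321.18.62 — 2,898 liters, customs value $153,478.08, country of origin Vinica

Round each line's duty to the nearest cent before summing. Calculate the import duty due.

$52,714.66

Line 1 (4287.56.23, Vinica, 2,087 liters, $64,530.04):
Base rate for 4287.56.23 is 7% + $0.10/liter.
Origin Vinica qualifies under the Ulon–Vinica agreement and 4287.56.23 is covered: preferential rate 3.5% applies instead.
Duty = $64,530.04 × 3.5% = $2,258.55.
Line 2 (3926.43.47, Quenoria, 1,840 units, $240,267.20):
Base rate for 3926.43.47 is 21%.
3926.43.47 has an FTA preferential rate, but origin Quenoria is not Vinica; base rate stands.
Duty = $240,267.20 × 21% = $50,456.11.
Line 3 (3321.18.62, Vinica, 2,898 liters, $153,478.08):
Base rate for 3321.18.62 is 0.5% + $2.57/liter.
Origin Vinica qualifies under the Ulon–Vinica agreement and 3321.18.62 is covered: preferential rate Free applies instead.
The additional-duty order on 3321.18.62 targets Casune, not Vinica; it does not apply.
Duty = $153,478.08 × 0% = $0.00.
Total = $2,258.55 + $50,456.11 + $0.00 = $52,714.66.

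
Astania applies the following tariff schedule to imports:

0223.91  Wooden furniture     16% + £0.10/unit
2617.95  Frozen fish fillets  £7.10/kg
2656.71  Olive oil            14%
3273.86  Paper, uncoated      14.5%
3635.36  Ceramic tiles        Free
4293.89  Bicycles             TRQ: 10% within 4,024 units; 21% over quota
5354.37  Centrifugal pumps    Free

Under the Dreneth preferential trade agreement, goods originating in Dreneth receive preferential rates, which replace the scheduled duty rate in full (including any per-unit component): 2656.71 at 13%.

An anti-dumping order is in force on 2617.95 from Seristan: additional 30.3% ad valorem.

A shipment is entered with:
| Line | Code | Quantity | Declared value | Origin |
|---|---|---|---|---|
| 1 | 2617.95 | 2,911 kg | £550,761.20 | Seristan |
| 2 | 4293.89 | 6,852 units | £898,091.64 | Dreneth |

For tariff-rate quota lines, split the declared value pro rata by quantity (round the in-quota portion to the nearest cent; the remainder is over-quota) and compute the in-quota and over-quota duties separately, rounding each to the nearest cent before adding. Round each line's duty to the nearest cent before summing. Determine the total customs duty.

Line 1 (2617.95, Seristan, 2,911 kg, £550,761.20):
Base rate for 2617.95 is £7.10/kg.
Additional duty on 2617.95 from Seristan: +30.3% ad valorem. Applied ad valorem rate = 30.3%.
Duty = £550,761.20 × 30.3% + 2,911 × £7.10 = £187,548.74.
Line 2 (4293.89, Dreneth, 6,852 units, £898,091.64):
Code 4293.89 is under a tariff-rate quota (threshold 4,024 units). In-quota: 4,024 units at 10%; over-quota: 2,828 units at 21%.
Pro-rata value split: in-quota = £898,091.64 × 4,024/6,852 = £527,425.68; over-quota = £898,091.64 − £527,425.68 = £370,665.96.
In-quota duty = £527,425.68 × 10% = £52,742.57. Over-quota duty = £370,665.96 × 21% = £77,839.85.
Line duty = £52,742.57 + £77,839.85 = £130,582.42.
Total = £187,548.74 + £130,582.42 = £318,131.16.

£318,131.16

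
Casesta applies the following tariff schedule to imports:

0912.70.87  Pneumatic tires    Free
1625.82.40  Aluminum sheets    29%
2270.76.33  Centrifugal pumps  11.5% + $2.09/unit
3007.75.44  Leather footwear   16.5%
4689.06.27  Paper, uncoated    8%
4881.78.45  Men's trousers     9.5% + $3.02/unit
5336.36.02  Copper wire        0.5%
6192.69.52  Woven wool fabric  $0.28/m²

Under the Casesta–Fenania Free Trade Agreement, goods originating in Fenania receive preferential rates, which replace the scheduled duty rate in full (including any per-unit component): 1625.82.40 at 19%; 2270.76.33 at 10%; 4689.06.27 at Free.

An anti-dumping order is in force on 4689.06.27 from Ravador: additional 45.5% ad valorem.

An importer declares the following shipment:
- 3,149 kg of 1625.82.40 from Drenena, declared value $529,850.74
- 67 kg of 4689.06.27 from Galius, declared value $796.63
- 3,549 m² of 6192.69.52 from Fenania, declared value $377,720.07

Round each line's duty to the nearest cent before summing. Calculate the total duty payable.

$154,714.16

Line 1 (1625.82.40, Drenena, 3,149 kg, $529,850.74):
Base rate for 1625.82.40 is 29%.
1625.82.40 has an FTA preferential rate, but origin Drenena is not Fenania; base rate stands.
Duty = $529,850.74 × 29% = $153,656.71.
Line 2 (4689.06.27, Galius, 67 kg, $796.63):
Base rate for 4689.06.27 is 8%.
4689.06.27 has an FTA preferential rate, but origin Galius is not Fenania; base rate stands.
The additional-duty order on 4689.06.27 targets Ravador, not Galius; it does not apply.
Duty = $796.63 × 8% = $63.73.
Line 3 (6192.69.52, Fenania, 3,549 m², $377,720.07):
Base rate for 6192.69.52 is $0.28/m².
Origin Fenania is the FTA partner but 6192.69.52 is not on the preference list; base rate stands.
Duty = 3,549 × $0.28 = $993.72.
Total = $153,656.71 + $63.73 + $993.72 = $154,714.16.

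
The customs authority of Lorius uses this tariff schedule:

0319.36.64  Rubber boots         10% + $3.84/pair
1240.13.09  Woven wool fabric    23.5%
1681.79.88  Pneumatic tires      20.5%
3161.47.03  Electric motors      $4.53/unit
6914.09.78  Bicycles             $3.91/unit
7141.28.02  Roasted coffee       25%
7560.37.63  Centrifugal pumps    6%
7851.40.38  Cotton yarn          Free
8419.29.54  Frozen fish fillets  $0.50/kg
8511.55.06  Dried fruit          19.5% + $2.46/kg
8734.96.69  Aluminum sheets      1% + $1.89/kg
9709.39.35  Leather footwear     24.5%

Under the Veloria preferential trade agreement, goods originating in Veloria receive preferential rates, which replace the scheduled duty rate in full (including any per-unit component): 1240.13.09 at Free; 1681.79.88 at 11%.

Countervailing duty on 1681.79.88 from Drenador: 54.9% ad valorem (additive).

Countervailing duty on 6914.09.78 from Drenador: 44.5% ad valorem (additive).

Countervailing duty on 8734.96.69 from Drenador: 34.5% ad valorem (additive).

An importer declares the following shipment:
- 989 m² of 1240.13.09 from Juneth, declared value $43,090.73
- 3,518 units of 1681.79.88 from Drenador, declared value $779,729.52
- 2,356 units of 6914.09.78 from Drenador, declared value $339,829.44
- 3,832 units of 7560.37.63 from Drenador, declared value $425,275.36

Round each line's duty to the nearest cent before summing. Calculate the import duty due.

Line 1 (1240.13.09, Juneth, 989 m², $43,090.73):
Base rate for 1240.13.09 is 23.5%.
1240.13.09 has an FTA preferential rate, but origin Juneth is not Veloria; base rate stands.
Duty = $43,090.73 × 23.5% = $10,126.32.
Line 2 (1681.79.88, Drenador, 3,518 units, $779,729.52):
Base rate for 1681.79.88 is 20.5%.
1681.79.88 has an FTA preferential rate, but origin Drenador is not Veloria; base rate stands.
Additional duty on 1681.79.88 from Drenador: +54.9%. Applied ad valorem rate: 20.5% + 54.9% = 75.4%.
Duty = $779,729.52 × 75.4% = $587,916.06.
Line 3 (6914.09.78, Drenador, 2,356 units, $339,829.44):
Base rate for 6914.09.78 is $3.91/unit.
Additional duty on 6914.09.78 from Drenador: +44.5% ad valorem. Applied ad valorem rate = 44.5%.
Duty = $339,829.44 × 44.5% + 2,356 × $3.91 = $160,436.06.
Line 4 (7560.37.63, Drenador, 3,832 units, $425,275.36):
Base rate for 7560.37.63 is 6%.
Duty = $425,275.36 × 6% = $25,516.52.
Total = $10,126.32 + $587,916.06 + $160,436.06 + $25,516.52 = $783,994.96.

$783,994.96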